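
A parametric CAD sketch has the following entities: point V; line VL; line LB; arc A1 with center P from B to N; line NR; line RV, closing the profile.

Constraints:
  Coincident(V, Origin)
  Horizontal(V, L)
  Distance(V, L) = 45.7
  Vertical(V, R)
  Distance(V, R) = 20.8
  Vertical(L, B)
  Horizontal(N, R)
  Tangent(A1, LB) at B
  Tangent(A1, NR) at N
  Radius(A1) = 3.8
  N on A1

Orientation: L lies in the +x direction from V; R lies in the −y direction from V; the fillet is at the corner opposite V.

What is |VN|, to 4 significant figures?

46.78

The virtual corner opposite V is at (45.70, -20.80). The tangent condition forces PB to be normal to LB and A1 meets NR tangentially, so PN is at right angles to NR, with radius 3.8, so the center P sits 3.8 in from both sides at P = (41.90, -17.00). That places the tangent points at B = (45.70, -17.00) on LB and N = (41.90, -20.80) on NR. Then |VN| = |N − V| = 46.78.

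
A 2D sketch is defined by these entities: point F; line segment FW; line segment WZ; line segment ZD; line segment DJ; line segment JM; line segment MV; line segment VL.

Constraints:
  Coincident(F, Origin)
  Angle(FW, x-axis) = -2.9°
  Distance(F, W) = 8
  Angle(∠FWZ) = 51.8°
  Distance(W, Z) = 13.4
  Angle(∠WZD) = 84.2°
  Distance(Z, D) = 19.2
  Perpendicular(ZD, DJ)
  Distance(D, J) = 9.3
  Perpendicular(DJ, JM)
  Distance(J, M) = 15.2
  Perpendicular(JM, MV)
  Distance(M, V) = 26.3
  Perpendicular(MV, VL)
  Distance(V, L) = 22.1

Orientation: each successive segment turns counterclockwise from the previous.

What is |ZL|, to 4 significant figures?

31.15

F is at the origin; FW runs at -2.9° with length 8.0, so W = (7.990, -0.4047). ∠FWZ = 51.8° gives WZ at 125.3° from the x-axis; with |WZ| = 13.4, Z = (0.2465, 10.53). ∠WZD = 84.2° gives ZD at -138.9° from the x-axis; with |ZD| = 19.2, D = (-14.22, -2.090). ZD ⟂ DJ, so DJ runs at -48.90°; with |DJ| = 9.3, J = (-8.108, -9.098). DJ is perpendicular to JM, so JM runs at 41.10°; with |JM| = 15.2, M = (3.346, 0.8939). The perpendicularity gives MV at right angles to JM, so MV runs at 131.1°; with |MV| = 26.3, V = (-13.94, 20.71). MV is perpendicular to VL, so VL runs at -138.9°; with |VL| = 22.1, L = (-30.60, 6.185). Then |ZL| = |L − Z| = 31.15.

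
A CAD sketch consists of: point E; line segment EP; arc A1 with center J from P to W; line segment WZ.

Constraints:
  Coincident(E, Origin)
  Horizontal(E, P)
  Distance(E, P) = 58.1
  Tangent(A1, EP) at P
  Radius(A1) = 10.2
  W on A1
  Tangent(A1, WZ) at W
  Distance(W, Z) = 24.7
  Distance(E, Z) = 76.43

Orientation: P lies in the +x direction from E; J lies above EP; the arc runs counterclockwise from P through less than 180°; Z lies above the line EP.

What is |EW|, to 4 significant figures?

69.08

Checks: |JW| = 10.20 ✓; ∠(JW, WZ) = 90.00° ✓; |WZ| = 24.70 ✓; |EZ| = 76.43 ✓.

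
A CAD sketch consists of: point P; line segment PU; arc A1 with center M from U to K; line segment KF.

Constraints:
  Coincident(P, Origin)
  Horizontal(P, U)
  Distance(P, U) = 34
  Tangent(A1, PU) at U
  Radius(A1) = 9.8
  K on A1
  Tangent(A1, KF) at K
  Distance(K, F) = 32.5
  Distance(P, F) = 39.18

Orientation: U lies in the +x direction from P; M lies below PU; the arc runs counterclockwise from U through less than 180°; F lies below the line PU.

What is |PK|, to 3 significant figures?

25.6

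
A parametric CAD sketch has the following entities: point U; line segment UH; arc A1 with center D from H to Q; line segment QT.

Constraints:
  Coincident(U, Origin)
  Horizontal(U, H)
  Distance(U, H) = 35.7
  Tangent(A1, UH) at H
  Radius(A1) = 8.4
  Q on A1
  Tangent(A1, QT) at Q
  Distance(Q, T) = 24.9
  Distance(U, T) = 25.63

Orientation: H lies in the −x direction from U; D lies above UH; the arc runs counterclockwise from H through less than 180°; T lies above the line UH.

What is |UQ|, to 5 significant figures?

29.441

U is at the origin; U and H share the same y with |UH| = 35.7 and H on the −x side, so H = (-35.700, 0.0000). Since A1 is tangent to UH there, DH ⟂ UH, so D = H + (0, 8.4) = (-35.700, 8.4000). Since DQ ⟂ QT (tangency), |DT| = √(8.4² + 24.9²) = 26.279 regardless of where Q sits on A1. So T lies on both circle(U, 25.63) and circle(D, 26.279); the above-UH intersection is T = (-13.197, 21.971). Q is the foot of the tangent from T: Q = (-29.290, 2.9709).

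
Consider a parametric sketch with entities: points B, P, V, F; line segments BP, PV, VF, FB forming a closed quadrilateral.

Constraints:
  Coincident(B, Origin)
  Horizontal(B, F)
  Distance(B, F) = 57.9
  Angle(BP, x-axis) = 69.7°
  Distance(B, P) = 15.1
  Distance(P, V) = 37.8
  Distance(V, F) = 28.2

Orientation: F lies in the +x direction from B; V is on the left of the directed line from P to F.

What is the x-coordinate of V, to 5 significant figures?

41.932

Checks: |PV| = 37.80 ✓; |VF| = 28.20 ✓.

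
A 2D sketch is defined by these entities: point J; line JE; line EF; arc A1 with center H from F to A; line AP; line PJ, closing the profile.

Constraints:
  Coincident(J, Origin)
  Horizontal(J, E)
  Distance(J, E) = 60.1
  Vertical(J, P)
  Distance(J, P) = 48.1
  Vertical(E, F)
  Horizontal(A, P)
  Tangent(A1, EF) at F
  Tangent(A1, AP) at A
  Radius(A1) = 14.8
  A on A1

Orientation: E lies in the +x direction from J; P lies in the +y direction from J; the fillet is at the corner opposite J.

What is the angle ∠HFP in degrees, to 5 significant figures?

13.834°

The virtual corner opposite J is at (60.100, 48.100). Since A1 is tangent to EF there, HF ⟂ EF and A1 meets AP tangentially, so HA is at right angles to AP, with radius 14.8, so the center H sits 14.8 in from both sides at H = (45.300, 33.300). That places the tangent points at F = (60.100, 33.300) on EF and A = (45.300, 48.100) on AP. Then cos ∠HFP = FH·FP / (|FH||FP|), giving 13.834°.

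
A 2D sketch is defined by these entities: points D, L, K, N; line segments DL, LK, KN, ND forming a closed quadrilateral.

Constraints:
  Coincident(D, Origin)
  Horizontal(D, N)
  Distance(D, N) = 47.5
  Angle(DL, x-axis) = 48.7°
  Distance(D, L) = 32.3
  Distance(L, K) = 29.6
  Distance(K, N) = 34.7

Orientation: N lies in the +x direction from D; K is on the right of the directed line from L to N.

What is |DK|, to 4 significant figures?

13.70

D is at the origin; D and N share the same y with |DN| = 47.5 and N in +x, so N = (47.5, 0). DL runs at 48.7° with |DL| = 32.3, so L = (21.32, 24.27). K is determined by |LK| = 29.6 and |KN| = 34.7 together: it lies at the intersection of circle(L, 29.6) and circle(N, 34.7). With |LN| = 35.70, the foot of the radical line on LN is 13.26 from L and the perpendicular offset is √(29.6² − 13.26²) = 26.47. Taking the right-of-LN solution: K = (13.05, -4.156).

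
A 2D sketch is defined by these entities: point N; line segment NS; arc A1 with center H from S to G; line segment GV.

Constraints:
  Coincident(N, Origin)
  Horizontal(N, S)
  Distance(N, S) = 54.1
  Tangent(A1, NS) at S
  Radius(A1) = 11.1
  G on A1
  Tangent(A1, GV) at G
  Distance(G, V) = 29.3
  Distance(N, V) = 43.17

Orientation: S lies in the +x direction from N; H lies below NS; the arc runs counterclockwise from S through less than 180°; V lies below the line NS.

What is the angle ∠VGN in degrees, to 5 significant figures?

67.558°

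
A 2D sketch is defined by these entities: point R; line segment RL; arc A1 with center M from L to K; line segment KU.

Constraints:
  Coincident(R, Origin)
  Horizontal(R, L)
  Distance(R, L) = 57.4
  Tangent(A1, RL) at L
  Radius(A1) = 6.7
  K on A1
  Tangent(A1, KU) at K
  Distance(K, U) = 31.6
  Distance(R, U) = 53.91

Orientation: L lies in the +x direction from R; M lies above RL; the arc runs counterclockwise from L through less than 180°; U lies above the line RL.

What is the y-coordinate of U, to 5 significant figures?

34.686

Checks: |MK| = 6.700 ✓; ∠(MK, KU) = 90.00° ✓; |KU| = 31.60 ✓; |RU| = 53.91 ✓.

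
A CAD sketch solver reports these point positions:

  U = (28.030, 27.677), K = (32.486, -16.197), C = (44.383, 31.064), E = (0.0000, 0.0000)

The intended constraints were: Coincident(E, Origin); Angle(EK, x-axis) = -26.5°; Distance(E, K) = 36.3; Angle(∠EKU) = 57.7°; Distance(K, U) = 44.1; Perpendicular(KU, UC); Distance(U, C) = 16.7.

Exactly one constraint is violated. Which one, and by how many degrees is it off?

Perpendicular(KU, UC) — off by 5.90°.

E = (0.00, 0.00) ✓; EK at -26.50° ✓; |EK| = 36.30 ✓; ∠EKU = 57.70° ✓; |KU| = 44.10 ✓; ∠(KU, UC) = 84.10° ✗; |UC| = 16.70 ✓.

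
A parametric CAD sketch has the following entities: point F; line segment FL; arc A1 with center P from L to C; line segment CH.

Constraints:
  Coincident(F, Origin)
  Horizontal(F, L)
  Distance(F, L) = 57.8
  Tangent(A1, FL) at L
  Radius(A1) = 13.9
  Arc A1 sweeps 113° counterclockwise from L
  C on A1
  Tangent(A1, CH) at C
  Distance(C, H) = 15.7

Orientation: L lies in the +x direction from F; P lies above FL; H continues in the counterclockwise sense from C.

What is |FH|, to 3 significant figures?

72.8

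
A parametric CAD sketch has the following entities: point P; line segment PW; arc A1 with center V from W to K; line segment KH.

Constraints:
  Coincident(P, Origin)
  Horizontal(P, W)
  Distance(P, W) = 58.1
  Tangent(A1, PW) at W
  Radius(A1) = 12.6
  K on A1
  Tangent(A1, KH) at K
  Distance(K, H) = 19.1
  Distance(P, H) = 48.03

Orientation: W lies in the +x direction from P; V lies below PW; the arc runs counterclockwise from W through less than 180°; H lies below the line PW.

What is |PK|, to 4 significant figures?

46.96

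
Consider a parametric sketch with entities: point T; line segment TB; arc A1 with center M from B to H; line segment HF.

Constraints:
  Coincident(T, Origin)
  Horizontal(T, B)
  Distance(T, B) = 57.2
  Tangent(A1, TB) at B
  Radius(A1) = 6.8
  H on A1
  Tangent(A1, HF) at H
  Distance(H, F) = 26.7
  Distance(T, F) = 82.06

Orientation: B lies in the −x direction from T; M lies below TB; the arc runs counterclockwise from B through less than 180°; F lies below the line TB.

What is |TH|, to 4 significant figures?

62.78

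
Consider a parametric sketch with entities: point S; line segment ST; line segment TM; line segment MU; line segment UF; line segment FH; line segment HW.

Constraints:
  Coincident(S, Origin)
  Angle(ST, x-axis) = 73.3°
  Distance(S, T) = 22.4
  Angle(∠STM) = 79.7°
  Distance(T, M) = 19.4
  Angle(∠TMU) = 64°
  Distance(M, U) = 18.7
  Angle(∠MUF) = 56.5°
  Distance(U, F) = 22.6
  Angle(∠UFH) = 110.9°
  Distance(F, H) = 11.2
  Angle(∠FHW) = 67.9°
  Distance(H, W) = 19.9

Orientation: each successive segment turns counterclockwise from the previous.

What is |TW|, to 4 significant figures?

17.50

S is at the origin; ST runs at 73.3° with length 22.4, so T = (6.437, 21.46). ∠STM = 79.7° gives TM at 173.6° from the x-axis; with |TM| = 19.4, M = (-12.84, 23.62). ∠TMU = 64.0° gives MU at -70.40° from the x-axis; with |MU| = 18.7, U = (-6.569, 6.001). ∠MUF = 56.5° gives UF at 53.10° from the x-axis; with |UF| = 22.6, F = (7.000, 24.07). ∠UFH = 110.9° gives FH at 122.2° from the x-axis; with |FH| = 11.2, H = (1.032, 33.55). ∠FHW = 67.9° gives HW at -125.7° from the x-axis; with |HW| = 19.9, W = (-10.58, 17.39). Then |TW| = |W − T| = 17.50.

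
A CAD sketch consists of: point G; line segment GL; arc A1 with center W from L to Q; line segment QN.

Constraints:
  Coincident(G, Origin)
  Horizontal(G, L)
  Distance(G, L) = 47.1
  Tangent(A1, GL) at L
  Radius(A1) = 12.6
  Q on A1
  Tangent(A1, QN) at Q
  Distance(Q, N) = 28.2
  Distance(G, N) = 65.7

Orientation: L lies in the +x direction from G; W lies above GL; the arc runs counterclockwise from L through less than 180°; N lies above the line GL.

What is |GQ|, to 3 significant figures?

61.3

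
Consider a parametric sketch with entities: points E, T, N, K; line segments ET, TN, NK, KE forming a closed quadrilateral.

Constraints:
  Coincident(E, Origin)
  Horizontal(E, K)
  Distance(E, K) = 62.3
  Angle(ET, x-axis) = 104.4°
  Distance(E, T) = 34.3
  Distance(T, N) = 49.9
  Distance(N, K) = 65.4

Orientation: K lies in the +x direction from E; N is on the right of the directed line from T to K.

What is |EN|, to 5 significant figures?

16.155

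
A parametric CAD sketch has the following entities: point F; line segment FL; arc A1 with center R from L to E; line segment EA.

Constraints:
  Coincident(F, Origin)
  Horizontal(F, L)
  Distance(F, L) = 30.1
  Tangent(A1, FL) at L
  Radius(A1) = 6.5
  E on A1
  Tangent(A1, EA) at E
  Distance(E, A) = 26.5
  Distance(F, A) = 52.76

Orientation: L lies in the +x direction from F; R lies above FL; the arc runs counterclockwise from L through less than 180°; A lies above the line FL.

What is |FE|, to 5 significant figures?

36.717

Checks: ∠(RL, LF) = 90.00° ✓; |RL| = 6.500 ✓; |RE| = 6.500 ✓; ∠(RE, EA) = 90.00° ✓; |EA| = 26.50 ✓; |FA| = 52.76 ✓.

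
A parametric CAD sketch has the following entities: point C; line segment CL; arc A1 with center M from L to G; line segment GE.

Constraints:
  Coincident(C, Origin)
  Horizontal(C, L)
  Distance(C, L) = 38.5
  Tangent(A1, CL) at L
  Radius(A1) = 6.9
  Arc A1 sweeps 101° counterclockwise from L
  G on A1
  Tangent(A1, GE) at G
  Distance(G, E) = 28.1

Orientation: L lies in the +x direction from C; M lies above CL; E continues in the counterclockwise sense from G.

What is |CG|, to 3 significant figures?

46.0

C is at the origin; CL is horizontal with |CL| = 38.5 and L on the +x side, so L = (38.5, 0.00). A1 meets CL tangentially, so ML is at right angles to CL, so M = L + (0, 6.9) = (38.5, 6.90). On A1, L sits at bearing -90° from M; a 101° counterclockwise sweep puts G at bearing 11°, so G = M + 6.9·(cos 11°, sin 11°) = (45.3, 8.22). Then |CG| = |G − C| = 46.0.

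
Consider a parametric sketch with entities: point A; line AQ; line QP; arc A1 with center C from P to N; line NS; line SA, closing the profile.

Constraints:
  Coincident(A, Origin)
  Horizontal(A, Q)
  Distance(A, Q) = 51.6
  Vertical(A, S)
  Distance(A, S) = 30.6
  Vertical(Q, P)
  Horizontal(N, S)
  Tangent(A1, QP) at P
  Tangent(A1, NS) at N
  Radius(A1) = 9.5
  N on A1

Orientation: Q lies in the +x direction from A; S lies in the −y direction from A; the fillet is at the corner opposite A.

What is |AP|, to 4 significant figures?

55.75

The virtual corner opposite A is at (51.60, -30.60). A1 meets QP tangentially, so CP is at right angles to QP and A1 meets NS tangentially, so CN is at right angles to NS, with radius 9.5, so the center C sits 9.5 in from both sides at C = (42.10, -21.10). That places the tangent points at P = (51.60, -21.10) on QP and N = (42.10, -30.60) on NS. Then |AP| = |P − A| = 55.75.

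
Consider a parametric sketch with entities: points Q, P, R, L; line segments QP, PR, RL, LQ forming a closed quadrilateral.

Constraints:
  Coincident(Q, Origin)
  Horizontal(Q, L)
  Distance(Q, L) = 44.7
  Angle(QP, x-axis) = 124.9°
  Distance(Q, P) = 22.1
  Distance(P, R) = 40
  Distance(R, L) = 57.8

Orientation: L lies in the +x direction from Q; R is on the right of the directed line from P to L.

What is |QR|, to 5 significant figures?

23.441

Checks: |PR| = 40.00 ✓; |RL| = 57.80 ✓.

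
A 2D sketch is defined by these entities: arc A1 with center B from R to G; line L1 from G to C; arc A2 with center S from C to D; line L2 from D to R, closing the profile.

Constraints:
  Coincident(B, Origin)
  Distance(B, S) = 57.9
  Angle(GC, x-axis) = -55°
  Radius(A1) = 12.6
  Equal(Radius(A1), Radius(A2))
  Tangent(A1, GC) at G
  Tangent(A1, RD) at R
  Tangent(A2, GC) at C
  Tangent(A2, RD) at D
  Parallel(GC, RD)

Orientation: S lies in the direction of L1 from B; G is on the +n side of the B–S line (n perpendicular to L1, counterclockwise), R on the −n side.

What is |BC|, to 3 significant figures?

59.3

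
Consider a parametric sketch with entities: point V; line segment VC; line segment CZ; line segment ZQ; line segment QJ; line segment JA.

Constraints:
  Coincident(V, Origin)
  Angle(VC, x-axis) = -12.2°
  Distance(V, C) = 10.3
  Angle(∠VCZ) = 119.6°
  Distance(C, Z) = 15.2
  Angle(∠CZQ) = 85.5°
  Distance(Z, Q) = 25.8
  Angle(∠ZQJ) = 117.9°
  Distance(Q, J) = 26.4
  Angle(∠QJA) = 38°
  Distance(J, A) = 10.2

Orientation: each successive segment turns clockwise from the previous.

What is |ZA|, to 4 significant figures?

34.63

V is at the origin; VC runs at -12.2° with length 10.3, so C = (10.07, -2.177). ∠VCZ = 119.6° gives CZ at -72.60° from the x-axis; with |CZ| = 15.2, Z = (14.61, -16.68). ∠CZQ = 85.5° gives ZQ at -167.1° from the x-axis; with |ZQ| = 25.8, Q = (-10.54, -22.44). ∠ZQJ = 117.9° gives QJ at 130.8° from the x-axis; with |QJ| = 26.4, J = (-27.79, -2.456). ∠QJA = 38.0° gives JA at -11.20° from the x-axis; with |JA| = 10.2, A = (-17.78, -4.437). Then |ZA| = |A − Z| = 34.63.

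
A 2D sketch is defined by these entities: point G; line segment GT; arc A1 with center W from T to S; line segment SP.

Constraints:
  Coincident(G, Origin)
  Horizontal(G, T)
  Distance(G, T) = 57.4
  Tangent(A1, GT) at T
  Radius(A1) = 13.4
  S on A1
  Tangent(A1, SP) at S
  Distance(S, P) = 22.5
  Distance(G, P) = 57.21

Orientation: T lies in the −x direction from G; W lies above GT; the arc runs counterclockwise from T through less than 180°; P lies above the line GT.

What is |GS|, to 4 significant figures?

46.06

Checks: |WS| = 13.40 ✓; ∠(WS, SP) = 90.00° ✓; |SP| = 22.50 ✓; |GP| = 57.21 ✓.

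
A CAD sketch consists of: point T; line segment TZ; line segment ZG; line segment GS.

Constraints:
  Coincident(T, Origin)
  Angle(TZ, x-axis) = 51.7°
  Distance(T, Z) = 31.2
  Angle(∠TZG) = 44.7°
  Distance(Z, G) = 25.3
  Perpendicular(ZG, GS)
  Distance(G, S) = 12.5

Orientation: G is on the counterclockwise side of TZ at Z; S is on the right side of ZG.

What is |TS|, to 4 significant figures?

34.59

∠TZG = 44.7°, so ZG runs at 51.7° + (180° − 44.7°) = 187.0° from the x-axis; with |ZG| = 25.3, G = Z + 25.3·(cos 187.0°, sin 187.0°) = (-5.774, 21.40). ZG is perpendicular to GS; with |GS| = 12.5 on the right of ZG, S = G + 12.5·(-0.1219, 0.9925) = (-7.298, 33.81). Then |TS| = |S − T| = 34.59.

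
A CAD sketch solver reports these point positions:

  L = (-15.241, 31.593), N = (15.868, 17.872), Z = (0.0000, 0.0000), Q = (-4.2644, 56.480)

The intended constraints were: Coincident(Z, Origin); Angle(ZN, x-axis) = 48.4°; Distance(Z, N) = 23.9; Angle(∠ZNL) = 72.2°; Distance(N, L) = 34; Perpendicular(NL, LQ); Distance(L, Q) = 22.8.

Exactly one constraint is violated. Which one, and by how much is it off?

Distance(L, Q) = 22.8 — off by 4.40.

Z = (0.00, 0.00) ✓; ZN at 48.40° ✓; |ZN| = 23.90 ✓; ∠ZNL = 72.20° ✓; |NL| = 34.00 ✓; ∠(NL, LQ) = 90.00° ✓; |LQ| = 27.20 ✗.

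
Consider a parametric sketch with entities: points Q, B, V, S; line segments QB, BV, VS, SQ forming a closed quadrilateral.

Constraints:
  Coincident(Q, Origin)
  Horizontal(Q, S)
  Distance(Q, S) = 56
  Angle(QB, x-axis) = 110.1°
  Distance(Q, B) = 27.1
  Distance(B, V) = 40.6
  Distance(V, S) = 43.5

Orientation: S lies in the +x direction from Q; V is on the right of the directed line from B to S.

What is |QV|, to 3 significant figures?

15.7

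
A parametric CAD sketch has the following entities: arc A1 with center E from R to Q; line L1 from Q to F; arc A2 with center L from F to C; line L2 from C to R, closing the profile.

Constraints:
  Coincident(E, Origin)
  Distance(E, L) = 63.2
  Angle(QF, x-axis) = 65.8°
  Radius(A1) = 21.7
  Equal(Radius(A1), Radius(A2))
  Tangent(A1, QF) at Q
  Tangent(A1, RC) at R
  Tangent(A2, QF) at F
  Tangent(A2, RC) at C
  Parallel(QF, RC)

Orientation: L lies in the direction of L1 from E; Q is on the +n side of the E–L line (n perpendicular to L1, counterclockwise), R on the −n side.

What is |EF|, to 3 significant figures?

66.8

The slot axis is L1's direction at 65.8°, so u = (cos 65.8°, sin 65.8°) = (0.410, 0.912) and n = (−sin 65.8°, cos 65.8°) = (-0.912, 0.410). E is at the origin and L lies 63.2 along u from E, so L = 63.2·u = (25.9, 57.6). Tangency of A1 to both parallel lines with radius 21.7 puts Q and R at E ± 21.7·n: Q = (-19.8, 8.90), R = (19.8, -8.90). Equal radii place F and C the same way about L: F = L + 21.7·n = (6.11, 66.5), C = L − 21.7·n = (45.7, 48.8). Then |EF| = |F − E| = 66.8.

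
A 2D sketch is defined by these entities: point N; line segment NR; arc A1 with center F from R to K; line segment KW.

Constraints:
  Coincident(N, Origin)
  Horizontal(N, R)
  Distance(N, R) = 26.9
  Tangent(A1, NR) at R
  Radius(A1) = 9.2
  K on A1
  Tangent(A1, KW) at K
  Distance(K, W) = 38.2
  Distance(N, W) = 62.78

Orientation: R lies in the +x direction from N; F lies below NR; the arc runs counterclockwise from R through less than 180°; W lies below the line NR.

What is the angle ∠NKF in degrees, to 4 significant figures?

102.7°

Checks: |FK| = 9.200 ✓; ∠(FK, KW) = 90.00° ✓; |KW| = 38.20 ✓; |NW| = 62.78 ✓.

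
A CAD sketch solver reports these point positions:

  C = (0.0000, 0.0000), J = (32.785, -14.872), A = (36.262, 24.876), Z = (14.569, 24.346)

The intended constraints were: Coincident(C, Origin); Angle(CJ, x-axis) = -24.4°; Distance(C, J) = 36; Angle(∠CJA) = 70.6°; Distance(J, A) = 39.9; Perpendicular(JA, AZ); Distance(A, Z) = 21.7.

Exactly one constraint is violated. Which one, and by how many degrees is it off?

Perpendicular(JA, AZ) — off by 6.40°.

C = (0.00, 0.00) ✓; CJ at -24.40° ✓; |CJ| = 36.00 ✓; ∠CJA = 70.60° ✓; |JA| = 39.90 ✓; ∠(JA, AZ) = 96.40° ✗; |AZ| = 21.70 ✓.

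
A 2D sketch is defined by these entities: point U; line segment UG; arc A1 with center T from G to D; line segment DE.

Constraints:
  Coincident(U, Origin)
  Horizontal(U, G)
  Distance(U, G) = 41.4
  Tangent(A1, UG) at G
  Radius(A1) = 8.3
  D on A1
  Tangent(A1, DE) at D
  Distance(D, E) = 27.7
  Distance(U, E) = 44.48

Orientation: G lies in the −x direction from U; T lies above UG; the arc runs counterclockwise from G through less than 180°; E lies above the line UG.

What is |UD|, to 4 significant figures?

33.93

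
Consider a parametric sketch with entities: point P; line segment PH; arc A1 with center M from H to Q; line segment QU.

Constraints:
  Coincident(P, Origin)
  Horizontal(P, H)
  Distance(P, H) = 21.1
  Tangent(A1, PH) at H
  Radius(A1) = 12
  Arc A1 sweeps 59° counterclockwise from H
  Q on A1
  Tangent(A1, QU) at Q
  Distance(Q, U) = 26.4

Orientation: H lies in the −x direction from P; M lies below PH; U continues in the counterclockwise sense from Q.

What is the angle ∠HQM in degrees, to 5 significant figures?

60.500°

P is at the origin; PH is horizontal with |PH| = 21.1 and H on the −x side, so H = (-21.100, 0.0000). The tangent condition forces MH to be normal to PH, so M = H + (0, -12) = (-21.100, -12.000). On A1, H sits at bearing 90° from M; a 59° counterclockwise sweep puts Q at bearing 149°, so Q = M + 12.0·(cos 149°, sin 149°) = (-31.386, -5.8195). Then cos ∠HQM = QH·QM / (|QH||QM|), giving 60.500°.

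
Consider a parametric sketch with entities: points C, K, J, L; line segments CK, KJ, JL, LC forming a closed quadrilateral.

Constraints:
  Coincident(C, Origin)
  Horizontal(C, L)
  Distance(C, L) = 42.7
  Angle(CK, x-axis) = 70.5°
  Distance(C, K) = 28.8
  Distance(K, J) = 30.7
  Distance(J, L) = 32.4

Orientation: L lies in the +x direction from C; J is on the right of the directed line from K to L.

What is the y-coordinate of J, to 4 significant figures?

-3.539

C is at the origin; C and L share the same y with |CL| = 42.7 and L in +x, so L = (42.7, 0). CK runs at 70.5° with |CK| = 28.8, so K = (9.614, 27.15). J is determined by |KJ| = 30.7 and |JL| = 32.4 together: it lies at the intersection of circle(K, 30.7) and circle(L, 32.4). With |KL| = 42.80, the foot of the radical line on KL is 20.15 from K and the perpendicular offset is √(30.7² − 20.15²) = 23.17. Taking the right-of-KL solution: J = (10.49, -3.539).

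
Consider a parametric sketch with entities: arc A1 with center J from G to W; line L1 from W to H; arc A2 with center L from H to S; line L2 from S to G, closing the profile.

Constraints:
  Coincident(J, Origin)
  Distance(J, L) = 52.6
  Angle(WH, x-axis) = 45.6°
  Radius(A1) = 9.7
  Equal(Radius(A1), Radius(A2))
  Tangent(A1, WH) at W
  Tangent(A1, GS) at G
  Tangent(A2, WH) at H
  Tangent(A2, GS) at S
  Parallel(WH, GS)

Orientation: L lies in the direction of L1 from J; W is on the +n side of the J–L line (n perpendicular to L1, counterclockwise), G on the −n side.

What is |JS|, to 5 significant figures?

53.487

The slot axis is L1's direction at 45.6°, so u = (cos 45.6°, sin 45.6°) = (0.69966, 0.71447) and n = (−sin 45.6°, cos 45.6°) = (-0.71447, 0.69966). J is at the origin and L lies 52.6 along u from J, so L = 52.6·u = (36.802, 37.581). Tangency of A1 to both parallel lines with radius 9.7 puts W and G at J ± 9.7·n: W = (-6.9304, 6.7867), G = (6.9304, -6.7867). Equal radii place H and S the same way about L: H = L + 9.7·n = (29.872, 44.368), S = L − 9.7·n = (43.733, 30.795). Then |JS| = |S − J| = 53.487.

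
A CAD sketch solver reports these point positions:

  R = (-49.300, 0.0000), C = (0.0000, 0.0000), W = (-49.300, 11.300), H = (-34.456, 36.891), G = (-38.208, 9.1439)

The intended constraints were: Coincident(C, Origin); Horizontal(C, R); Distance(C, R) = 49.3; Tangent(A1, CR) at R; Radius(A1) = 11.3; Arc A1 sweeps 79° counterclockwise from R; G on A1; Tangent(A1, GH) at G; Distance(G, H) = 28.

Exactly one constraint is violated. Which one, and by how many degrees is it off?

Tangent(A1, GH) at G — off by 3.30°.

C = (0.00, 0.00) ✓; C.y = 0.00, R.y = 0.00 ✓; |CR| = 49.30 ✓; ∠(WR, RC) = 90.00° ✓; |WR| = 11.30 ✓; bearing(W→G) − bearing(W→R) = 79.00° ✓; |WG| = 11.30 ✓; ∠(WG, GH) = 86.70° ✗; |GH| = 28.00 ✓.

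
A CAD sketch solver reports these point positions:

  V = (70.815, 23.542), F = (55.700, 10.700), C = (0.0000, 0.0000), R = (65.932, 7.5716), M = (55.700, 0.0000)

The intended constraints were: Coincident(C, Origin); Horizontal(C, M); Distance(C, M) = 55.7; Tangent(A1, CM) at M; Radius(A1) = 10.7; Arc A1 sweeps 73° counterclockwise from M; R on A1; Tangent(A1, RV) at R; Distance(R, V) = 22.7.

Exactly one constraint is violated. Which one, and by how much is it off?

Distance(R, V) = 22.7 — off by 6.00.

C = (0.00, 0.00) ✓; C.y = 0.00, M.y = 0.00 ✓; |CM| = 55.70 ✓; ∠(FM, MC) = 90.00° ✓; |FM| = 10.70 ✓; bearing(F→R) − bearing(F→M) = 73.00° ✓; |FR| = 10.70 ✓; ∠(FR, RV) = 90.00° ✓; |RV| = 16.70 ✗.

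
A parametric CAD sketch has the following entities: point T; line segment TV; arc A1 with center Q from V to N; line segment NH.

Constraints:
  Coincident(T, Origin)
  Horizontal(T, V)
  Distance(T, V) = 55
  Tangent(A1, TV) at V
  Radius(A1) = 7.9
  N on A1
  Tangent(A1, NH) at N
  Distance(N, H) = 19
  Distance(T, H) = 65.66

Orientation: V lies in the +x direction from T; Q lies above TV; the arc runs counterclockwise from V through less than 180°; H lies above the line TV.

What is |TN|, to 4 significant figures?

63.46

T is at the origin; TV is horizontal with |TV| = 55.0 and V on the +x side, so V = (55.00, 0.000). A1 meets TV tangentially, so QV is at right angles to TV, so Q = V + (0, 7.9) = (55.00, 7.900). Since QN ⟂ NH (tangency), |QH| = √(7.9² + 19.0²) = 20.58 regardless of where N sits on A1. So H lies on both circle(T, 65.66) and circle(Q, 20.58); the above-TV intersection is H = (59.39, 28.00). N is the foot of the tangent from H: N = (62.77, 9.307).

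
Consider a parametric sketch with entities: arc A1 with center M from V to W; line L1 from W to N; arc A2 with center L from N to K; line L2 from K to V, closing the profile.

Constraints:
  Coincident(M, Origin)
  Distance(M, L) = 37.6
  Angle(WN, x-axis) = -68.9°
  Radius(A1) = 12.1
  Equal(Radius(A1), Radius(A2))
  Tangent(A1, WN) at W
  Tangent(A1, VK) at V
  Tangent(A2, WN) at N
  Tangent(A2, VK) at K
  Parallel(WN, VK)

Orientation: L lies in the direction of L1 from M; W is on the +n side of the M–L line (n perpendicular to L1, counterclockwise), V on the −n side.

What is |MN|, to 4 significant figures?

39.50

The slot axis is L1's direction at -68.9°, so u = (cos -68.9°, sin -68.9°) = (0.3600, -0.9330) and n = (−sin -68.9°, cos -68.9°) = (0.9330, 0.3600). M is at the origin and L lies 37.6 along u from M, so L = 37.6·u = (13.54, -35.08). Tangency of A1 to both parallel lines with radius 12.1 puts W and V at M ± 12.1·n: W = (11.29, 4.356), V = (-11.29, -4.356). Equal radii place N and K the same way about L: N = L + 12.1·n = (24.82, -30.72), K = L − 12.1·n = (2.247, -39.44). Then |MN| = |N − M| = 39.50.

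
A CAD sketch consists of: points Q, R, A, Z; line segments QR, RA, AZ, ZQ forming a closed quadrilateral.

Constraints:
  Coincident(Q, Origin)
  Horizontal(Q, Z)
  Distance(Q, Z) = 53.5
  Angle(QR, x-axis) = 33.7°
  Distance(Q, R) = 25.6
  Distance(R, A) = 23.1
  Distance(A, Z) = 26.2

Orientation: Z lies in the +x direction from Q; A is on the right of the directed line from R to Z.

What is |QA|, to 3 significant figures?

29.5

Checks: QR at 33.70° ✓; |RA| = 23.10 ✓; |AZ| = 26.20 ✓.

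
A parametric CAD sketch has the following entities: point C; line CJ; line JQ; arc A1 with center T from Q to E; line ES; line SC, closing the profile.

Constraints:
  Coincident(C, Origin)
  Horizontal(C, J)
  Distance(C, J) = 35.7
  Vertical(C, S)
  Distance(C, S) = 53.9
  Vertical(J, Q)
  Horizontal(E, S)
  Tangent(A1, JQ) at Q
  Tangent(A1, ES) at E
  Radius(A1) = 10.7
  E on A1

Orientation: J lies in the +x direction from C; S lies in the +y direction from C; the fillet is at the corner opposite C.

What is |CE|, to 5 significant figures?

59.416

The virtual corner opposite C is at (35.700, 53.900). Since A1 is tangent to JQ there, TQ ⟂ JQ and the tangent condition forces TE to be normal to ES, with radius 10.7, so the center T sits 10.7 in from both sides at T = (25.000, 43.200). That places the tangent points at Q = (35.700, 43.200) on JQ and E = (25.000, 53.900) on ES. Then |CE| = |E − C| = 59.416.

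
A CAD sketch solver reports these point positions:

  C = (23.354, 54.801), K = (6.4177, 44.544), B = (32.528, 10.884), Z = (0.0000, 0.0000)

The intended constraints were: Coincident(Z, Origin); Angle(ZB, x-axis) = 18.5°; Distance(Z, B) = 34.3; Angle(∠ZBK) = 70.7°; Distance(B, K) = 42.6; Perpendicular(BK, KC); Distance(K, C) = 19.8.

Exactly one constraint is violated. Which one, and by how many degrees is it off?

Perpendicular(BK, KC) — off by 6.60°.

Z = (0.00, 0.00) ✓; ZB at 18.50° ✓; |ZB| = 34.30 ✓; ∠ZBK = 70.70° ✓; |BK| = 42.60 ✓; ∠(BK, KC) = 96.60° ✗; |KC| = 19.80 ✓.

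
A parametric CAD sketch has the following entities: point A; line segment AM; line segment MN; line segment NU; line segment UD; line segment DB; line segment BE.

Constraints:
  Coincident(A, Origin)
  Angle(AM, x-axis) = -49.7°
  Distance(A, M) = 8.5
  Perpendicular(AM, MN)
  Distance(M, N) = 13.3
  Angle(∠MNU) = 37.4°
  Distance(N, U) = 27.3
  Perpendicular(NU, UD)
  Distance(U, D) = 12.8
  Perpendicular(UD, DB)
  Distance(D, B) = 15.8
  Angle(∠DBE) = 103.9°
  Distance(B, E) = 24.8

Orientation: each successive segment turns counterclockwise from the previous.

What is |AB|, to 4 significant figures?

12.23

The perpendicularity gives UD at right angles to NU, so UD runs at -87.10°; with |UD| = 12.8, D = (-10.98, -12.05). UD ⟂ DB, so DB runs at 2.900°; with |DB| = 15.8, B = (4.804, -11.25). Then |AB| = |B − A| = 12.23.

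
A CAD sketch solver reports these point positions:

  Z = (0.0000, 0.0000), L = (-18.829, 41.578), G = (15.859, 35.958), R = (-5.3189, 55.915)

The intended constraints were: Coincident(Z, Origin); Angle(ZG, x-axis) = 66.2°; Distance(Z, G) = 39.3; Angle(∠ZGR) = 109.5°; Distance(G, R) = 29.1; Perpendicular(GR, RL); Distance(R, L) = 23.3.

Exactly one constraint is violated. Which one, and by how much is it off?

Distance(R, L) = 23.3 — off by 3.60.

Z = (0.00, 0.00) ✓; ZG at 66.20° ✓; |ZG| = 39.30 ✓; ∠ZGR = 109.5° ✓; |GR| = 29.10 ✓; ∠(GR, RL) = 90.00° ✓; |RL| = 19.70 ✗.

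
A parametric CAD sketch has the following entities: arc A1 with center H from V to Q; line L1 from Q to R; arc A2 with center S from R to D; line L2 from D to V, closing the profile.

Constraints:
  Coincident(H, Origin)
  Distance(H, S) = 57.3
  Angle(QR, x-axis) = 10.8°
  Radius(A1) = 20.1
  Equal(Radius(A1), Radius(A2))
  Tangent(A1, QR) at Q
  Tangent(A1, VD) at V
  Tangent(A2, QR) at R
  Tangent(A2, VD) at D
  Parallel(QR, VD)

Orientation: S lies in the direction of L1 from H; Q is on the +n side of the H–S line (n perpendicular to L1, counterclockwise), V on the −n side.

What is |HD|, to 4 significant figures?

60.72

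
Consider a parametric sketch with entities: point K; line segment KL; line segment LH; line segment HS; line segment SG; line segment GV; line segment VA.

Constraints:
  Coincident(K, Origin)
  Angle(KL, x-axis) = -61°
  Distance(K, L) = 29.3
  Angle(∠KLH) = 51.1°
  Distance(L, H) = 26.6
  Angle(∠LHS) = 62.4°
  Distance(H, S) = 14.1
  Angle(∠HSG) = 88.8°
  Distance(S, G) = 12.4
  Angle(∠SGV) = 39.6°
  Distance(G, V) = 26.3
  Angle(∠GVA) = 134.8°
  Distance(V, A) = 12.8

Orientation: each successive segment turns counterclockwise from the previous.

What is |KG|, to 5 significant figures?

18.699

∠LHS = 62.4° gives HS at -174.50° from the x-axis; with |HS| = 14.1, S = (10.177, -2.3321). ∠HSG = 88.8° gives SG at -83.300° from the x-axis; with |SG| = 12.4, G = (11.624, -14.647). Then |KG| = |G − K| = 18.699.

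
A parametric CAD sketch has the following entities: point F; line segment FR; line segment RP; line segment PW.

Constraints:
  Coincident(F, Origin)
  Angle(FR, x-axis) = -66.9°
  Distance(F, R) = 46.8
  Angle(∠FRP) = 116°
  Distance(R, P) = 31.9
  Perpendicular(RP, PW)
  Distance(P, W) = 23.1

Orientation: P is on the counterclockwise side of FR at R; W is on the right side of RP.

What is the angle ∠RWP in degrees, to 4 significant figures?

54.09°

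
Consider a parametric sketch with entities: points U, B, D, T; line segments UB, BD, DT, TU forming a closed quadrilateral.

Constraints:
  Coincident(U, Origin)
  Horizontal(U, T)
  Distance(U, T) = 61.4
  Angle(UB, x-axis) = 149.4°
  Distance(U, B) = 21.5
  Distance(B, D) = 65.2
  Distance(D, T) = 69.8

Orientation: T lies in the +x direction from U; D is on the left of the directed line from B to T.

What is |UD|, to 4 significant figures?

64.56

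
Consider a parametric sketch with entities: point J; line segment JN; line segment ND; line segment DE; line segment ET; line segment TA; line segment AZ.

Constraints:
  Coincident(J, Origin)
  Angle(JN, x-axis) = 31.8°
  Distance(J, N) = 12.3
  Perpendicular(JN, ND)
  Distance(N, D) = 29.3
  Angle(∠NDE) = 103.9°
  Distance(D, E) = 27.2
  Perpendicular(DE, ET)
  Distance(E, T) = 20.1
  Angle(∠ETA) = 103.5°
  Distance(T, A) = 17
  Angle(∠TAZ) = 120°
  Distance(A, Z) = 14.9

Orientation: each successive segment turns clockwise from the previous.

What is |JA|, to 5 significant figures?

9.3263

DE is perpendicular to ET, so ET runs at 135.70°; with |ET| = 20.1, T = (-7.4888, -23.849). ∠ETA = 103.5° gives TA at 59.200° from the x-axis; with |TA| = 17.0, A = (1.2159, -9.2467). Then |JA| = |A − J| = 9.3263.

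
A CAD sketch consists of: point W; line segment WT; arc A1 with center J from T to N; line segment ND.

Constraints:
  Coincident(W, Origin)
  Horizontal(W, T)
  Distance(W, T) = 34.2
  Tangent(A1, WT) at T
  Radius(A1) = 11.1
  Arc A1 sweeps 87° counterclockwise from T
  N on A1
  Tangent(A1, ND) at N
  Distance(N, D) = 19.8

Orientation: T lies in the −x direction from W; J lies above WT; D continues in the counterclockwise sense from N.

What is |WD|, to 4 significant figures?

37.48

W is at the origin; WT is horizontal with |WT| = 34.2 and T on the −x side, so T = (-34.20, 0.000). Since A1 is tangent to WT there, JT ⟂ WT, so J = T + (0, 11.1) = (-34.20, 11.10). On A1, T sits at bearing -90° from J; an 87° counterclockwise sweep puts N at bearing -3°, so N = J + 11.1·(cos -3°, sin -3°) = (-23.12, 10.52). Tangency of A1 to ND means the radius JN is perpendicular to ND, so ND runs along (−sin -3°, cos -3°); with |ND| = 19.8, D = (-22.08, 30.29). Then |WD| = |D − W| = 37.48.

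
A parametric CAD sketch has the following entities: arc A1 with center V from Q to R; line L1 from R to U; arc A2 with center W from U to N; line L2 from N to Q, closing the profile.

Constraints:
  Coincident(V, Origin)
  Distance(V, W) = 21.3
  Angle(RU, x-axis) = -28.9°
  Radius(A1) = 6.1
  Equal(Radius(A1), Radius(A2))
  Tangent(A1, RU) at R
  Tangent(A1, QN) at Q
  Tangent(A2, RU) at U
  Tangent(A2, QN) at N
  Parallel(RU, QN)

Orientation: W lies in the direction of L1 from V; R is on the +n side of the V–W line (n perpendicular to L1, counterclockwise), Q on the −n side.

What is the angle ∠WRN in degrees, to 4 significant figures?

13.82°

Tangency of A1 to both parallel lines with radius 6.1 puts R and Q at V ± 6.1·n: R = (2.948, 5.340), Q = (-2.948, -5.340). Equal radii place U and N the same way about W: U = W + 6.1·n = (21.60, -4.954), N = W − 6.1·n = (15.70, -15.63). Then cos ∠WRN = RW·RN / (|RW||RN|), giving 13.82°.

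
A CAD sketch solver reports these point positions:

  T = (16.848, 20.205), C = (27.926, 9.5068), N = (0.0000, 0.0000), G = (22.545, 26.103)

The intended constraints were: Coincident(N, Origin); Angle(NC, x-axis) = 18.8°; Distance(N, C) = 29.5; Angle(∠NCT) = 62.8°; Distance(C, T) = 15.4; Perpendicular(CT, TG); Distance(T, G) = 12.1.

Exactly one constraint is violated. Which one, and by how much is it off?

Distance(T, G) = 12.1 — off by 3.90.

N = (0.00, 0.00) ✓; NC at 18.80° ✓; |NC| = 29.50 ✓; ∠NCT = 62.80° ✓; |CT| = 15.40 ✓; ∠(CT, TG) = 90.01° ✓; |TG| = 8.200 ✗.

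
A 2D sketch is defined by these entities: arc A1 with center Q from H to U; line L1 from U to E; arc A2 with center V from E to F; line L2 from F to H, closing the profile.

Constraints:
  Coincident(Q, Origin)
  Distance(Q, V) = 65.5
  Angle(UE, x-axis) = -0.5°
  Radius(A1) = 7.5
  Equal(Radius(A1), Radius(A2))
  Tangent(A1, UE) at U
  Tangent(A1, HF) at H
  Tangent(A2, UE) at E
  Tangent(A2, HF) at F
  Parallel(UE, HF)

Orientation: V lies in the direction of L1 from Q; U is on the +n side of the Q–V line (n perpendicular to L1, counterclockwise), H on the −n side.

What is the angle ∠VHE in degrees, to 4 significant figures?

6.367°

The slot axis is L1's direction at -0.5°, so u = (cos -0.5°, sin -0.5°) = (1.000, -0.008727) and n = (−sin -0.5°, cos -0.5°) = (0.008727, 1.000). Q is at the origin and V lies 65.5 along u from Q, so V = 65.5·u = (65.50, -0.5716). Tangency of A1 to both parallel lines with radius 7.5 puts U and H at Q ± 7.5·n: U = (0.06545, 7.500), H = (-0.06545, -7.500). Equal radii place E and F the same way about V: E = V + 7.5·n = (65.56, 6.928), F = V − 7.5·n = (65.43, -8.071). Then cos ∠VHE = HV·HE / (|HV||HE|), giving 6.367°.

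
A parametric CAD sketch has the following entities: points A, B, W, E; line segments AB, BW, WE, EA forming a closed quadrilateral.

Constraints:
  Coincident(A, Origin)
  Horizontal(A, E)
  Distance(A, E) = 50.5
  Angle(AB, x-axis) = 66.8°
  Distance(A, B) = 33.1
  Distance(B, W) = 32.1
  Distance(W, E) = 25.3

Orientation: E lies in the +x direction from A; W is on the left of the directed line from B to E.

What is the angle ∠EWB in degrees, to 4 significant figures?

113.9°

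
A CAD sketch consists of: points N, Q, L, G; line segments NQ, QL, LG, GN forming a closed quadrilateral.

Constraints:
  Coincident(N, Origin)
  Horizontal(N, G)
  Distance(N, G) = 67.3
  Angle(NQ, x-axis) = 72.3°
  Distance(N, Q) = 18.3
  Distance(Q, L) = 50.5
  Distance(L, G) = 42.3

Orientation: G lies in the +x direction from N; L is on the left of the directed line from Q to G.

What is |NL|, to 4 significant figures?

64.41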